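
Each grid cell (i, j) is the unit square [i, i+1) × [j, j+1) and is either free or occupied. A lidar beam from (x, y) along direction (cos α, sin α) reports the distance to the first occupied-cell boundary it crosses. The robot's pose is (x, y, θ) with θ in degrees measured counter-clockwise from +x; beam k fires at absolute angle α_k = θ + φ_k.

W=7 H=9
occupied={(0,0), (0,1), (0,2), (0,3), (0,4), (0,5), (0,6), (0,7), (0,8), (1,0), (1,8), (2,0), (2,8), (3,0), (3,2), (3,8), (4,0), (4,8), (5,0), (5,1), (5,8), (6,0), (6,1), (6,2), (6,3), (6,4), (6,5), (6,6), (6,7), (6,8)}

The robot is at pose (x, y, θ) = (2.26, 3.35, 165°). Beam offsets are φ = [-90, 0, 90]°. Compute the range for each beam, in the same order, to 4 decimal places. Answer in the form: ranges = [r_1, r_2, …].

ranges = [4.8140, 1.3044, 2.4329]

beam 1: φ=-90°, α=75°
  cosα=0.2588 sinα=0.9659 | (2,3) | tMaxX 2.8591 tMaxY 0.6729 | tΔX 3.8637 tΔY 1.0353
    t=0.6729 [y] (2,4)
    t=1.7082 [y] (2,5)
    t=2.7435 [y] (2,6)
    t=2.8591 [x] (3,6)
    t=3.7788 [y] (3,7)
    t=4.8140 [y] (3,8) — stop
  → r_1 = 4.8140
beam 2: φ=0°, α=165°
  cosα=-0.9659 sinα=0.2588 | (2,3) | tMaxX 0.2692 tMaxY 2.5114 | tΔX 1.0353 tΔY 3.8637
    t=0.2692 [x] (1,3)
    t=1.3044 [x] (0,3) — stop
  → r_2 = 1.3044
beam 3: φ=90°, α=255°
  cosα=-0.2588 sinα=-0.9659 | (2,3) | tMaxX 1.0046 tMaxY 0.3623 | tΔX 3.8637 tΔY 1.0353
    t=0.3623 [y] (2,2)
    t=1.0046 [x] (1,2)
    t=1.3976 [y] (1,1)
    t=2.4329 [y] (1,0) — stop
  → r_3 = 2.4329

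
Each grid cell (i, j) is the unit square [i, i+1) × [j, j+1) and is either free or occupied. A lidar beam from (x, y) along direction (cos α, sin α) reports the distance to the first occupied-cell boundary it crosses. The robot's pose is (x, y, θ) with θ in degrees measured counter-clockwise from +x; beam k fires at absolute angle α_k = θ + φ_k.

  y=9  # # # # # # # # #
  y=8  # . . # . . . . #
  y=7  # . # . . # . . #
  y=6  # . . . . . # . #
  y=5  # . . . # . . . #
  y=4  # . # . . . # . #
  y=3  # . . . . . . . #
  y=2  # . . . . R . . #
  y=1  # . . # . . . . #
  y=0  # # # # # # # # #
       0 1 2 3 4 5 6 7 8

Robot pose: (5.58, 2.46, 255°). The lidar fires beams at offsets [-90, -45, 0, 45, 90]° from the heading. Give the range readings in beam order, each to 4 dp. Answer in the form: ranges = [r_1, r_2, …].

beam 1: φ=-90°, α=165°
  cosα=-0.9659 sinα=0.2588 | (5,2) | tMaxX 0.6005 tMaxY 2.0864 | tΔX 1.0353 tΔY 3.8637
    t=0.6005 [x] (4,2)
    t=1.6357 [x] (3,2)
    t=2.0864 [y] (3,3)
    t=2.6710 [x] (2,3)
    t=3.7063 [x] (1,3)
    t=4.7416 [x] (0,3) — stop
  → r_1 = 4.7416
beam 2: φ=-45°, α=210°
  cosα=-0.8660 sinα=-0.5000 | (5,2) | tMaxX 0.6697 tMaxY 0.9200 | tΔX 1.1547 tΔY 2.0000
    t=0.6697 [x] (4,2)
    t=0.9200 [y] (4,1)
    t=1.8244 [x] (3,1) — stop
  → r_2 = 1.8244
beam 3: φ=0°, α=255°
  cosα=-0.2588 sinα=-0.9659 | (5,2) | tMaxX 2.2409 tMaxY 0.4762 | tΔX 3.8637 tΔY 1.0353
    t=0.4762 [y] (5,1)
    t=1.5115 [y] (5,0) — stop
  → r_3 = 1.5115
beam 4: φ=45°, α=300°
  cosα=0.5000 sinα=-0.8660 | (5,2) | tMaxX 0.8400 tMaxY 0.5312 | tΔX 2.0000 tΔY 1.1547
    t=0.5312 [y] (5,1)
    t=0.8400 [x] (6,1)
    t=1.6859 [y] (6,0) — stop
  → r_4 = 1.6859
beam 5: φ=90°, α=345°
  cosα=0.9659 sinα=-0.2588 | (5,2) | tMaxX 0.4348 tMaxY 1.7773 | tΔX 1.0353 tΔY 3.8637
    t=0.4348 [x] (6,2)
    t=1.4701 [x] (7,2)
    t=1.7773 [y] (7,1)
    t=2.5054 [x] (8,1) — stop
  → r_5 = 2.5054

ranges = [4.7416, 1.8244, 1.5115, 1.6859, 2.5054]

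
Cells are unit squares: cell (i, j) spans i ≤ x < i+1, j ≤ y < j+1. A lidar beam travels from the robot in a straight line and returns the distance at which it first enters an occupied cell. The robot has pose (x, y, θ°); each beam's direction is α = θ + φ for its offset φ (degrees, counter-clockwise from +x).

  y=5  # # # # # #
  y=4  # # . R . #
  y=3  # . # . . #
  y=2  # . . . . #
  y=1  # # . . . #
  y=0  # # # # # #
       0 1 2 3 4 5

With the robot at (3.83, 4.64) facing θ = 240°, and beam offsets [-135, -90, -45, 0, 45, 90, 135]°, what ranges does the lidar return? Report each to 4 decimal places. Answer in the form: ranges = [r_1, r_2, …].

ranges = [0.3727, 0.7200, 1.8946, 1.6600, 3.7684, 1.3510, 1.2113]

beam 1: φ=-135°, α=105°
  cosα=-0.2588 sinα=0.9659 | (3,4) | tMaxX 3.2069 tMaxY 0.3727 | tΔX 3.8637 tΔY 1.0353
    t=0.3727 [y] (3,5) — stop
  → r_1 = 0.3727
beam 2: φ=-90°, α=150°
  cosα=-0.8660 sinα=0.5000 | (3,4) | tMaxX 0.9584 tMaxY 0.7200 | tΔX 1.1547 tΔY 2.0000
    t=0.7200 [y] (3,5) — stop
  → r_2 = 0.7200
beam 3: φ=-45°, α=195°
  cosα=-0.9659 sinα=-0.2588 | (3,4) | tMaxX 0.8593 tMaxY 2.4728 | tΔX 1.0353 tΔY 3.8637
    t=0.8593 [x] (2,4)
    t=1.8946 [x] (1,4) — stop
  → r_3 = 1.8946
beam 4: φ=0°, α=240°
  cosα=-0.5000 sinα=-0.8660 | (3,4) | tMaxX 1.6600 tMaxY 0.7390 | tΔX 2.0000 tΔY 1.1547
    t=0.7390 [y] (3,3)
    t=1.6600 [x] (2,3) — stop
  → r_4 = 1.6600
beam 5: φ=45°, α=285°
  cosα=0.2588 sinα=-0.9659 | (3,4) | tMaxX 0.6568 tMaxY 0.6626 | tΔX 3.8637 tΔY 1.0353
    t=0.6568 [x] (4,4)
    t=0.6626 [y] (4,3)
    t=1.6979 [y] (4,2)
    t=2.7331 [y] (4,1)
    t=3.7684 [y] (4,0) — stop
  → r_5 = 3.7684
beam 6: φ=90°, α=330°
  cosα=0.8660 sinα=-0.5000 | (3,4) | tMaxX 0.1963 tMaxY 1.2800 | tΔX 1.1547 tΔY 2.0000
    t=0.1963 [x] (4,4)
    t=1.2800 [y] (4,3)
    t=1.3510 [x] (5,3) — stop
  → r_6 = 1.3510
beam 7: φ=135°, α=15°
  cosα=0.9659 sinα=0.2588 | (3,4) | tMaxX 0.1760 tMaxY 1.3909 | tΔX 1.0353 tΔY 3.8637
    t=0.1760 [x] (4,4)
    t=1.2113 [x] (5,4) — stop
  → r_7 = 1.2113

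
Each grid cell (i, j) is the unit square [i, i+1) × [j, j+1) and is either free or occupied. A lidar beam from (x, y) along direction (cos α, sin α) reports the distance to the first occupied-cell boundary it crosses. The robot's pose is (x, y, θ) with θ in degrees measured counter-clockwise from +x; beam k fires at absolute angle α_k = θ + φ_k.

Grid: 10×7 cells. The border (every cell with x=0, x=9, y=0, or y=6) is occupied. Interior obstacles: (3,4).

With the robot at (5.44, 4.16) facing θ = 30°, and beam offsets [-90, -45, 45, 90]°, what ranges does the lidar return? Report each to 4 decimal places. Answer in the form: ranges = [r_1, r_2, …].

ranges = [3.6489, 3.6856, 1.9049, 2.1246]

beam 1: φ=-90°, α=300°
  direction (0.5000, -0.8660); cell (5,4); t to first gridline: x 1.1200, y 0.1848 (then +2.0000 / +1.1547)
    (5,3) via y @ 0.1848
    (6,3) via x @ 1.1200
    (6,2) via y @ 1.3395
    (6,1) via y @ 2.4942
    (7,1) via x @ 3.1200
    (7,0) via y @ 3.6489  # hit
  → r_1 = 3.6489
beam 2: φ=-45°, α=345°
  direction (0.9659, -0.2588); cell (5,4); t to first gridline: x 0.5798, y 0.6182 (then +1.0353 / +3.8637)
    (6,4) via x @ 0.5798
    (6,3) via y @ 0.6182
    (7,3) via x @ 1.6150
    (8,3) via x @ 2.6503
    (9,3) via x @ 3.6856  # hit
  → r_2 = 3.6856
beam 3: φ=45°, α=75°
  direction (0.2588, 0.9659); cell (5,4); t to first gridline: x 2.1637, y 0.8696 (then +3.8637 / +1.0353)
    (5,5) via y @ 0.8696
    (5,6) via y @ 1.9049  # hit
  → r_3 = 1.9049
beam 4: φ=90°, α=120°
  direction (-0.5000, 0.8660); cell (5,4); t to first gridline: x 0.8800, y 0.9699 (then +2.0000 / +1.1547)
    (4,4) via x @ 0.8800
    (4,5) via y @ 0.9699
    (4,6) via y @ 2.1246  # hit
  → r_4 = 2.1246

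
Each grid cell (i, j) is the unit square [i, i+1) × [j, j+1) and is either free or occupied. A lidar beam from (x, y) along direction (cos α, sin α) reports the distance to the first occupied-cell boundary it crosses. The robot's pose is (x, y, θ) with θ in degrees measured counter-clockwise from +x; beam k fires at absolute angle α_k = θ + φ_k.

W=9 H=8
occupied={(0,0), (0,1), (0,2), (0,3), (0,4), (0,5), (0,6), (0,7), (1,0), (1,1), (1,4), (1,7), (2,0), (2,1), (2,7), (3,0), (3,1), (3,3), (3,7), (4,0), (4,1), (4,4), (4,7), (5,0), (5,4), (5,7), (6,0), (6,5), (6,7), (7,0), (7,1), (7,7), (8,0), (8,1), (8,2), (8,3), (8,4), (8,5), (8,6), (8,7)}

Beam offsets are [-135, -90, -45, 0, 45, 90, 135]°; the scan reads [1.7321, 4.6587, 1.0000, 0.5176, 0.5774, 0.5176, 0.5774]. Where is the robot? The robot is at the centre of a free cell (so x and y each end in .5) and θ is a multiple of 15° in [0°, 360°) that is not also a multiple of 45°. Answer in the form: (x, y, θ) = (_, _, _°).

The pose lattice has 32·16 = 512 candidates. Test each by forward raycasting.
  (6.5, 6.5, 30°): beam 1 = 0.5176 ≠ 1.7321 ✗
  (3.5, 5.5, 30°): beam 1 = 1.5529 ≠ 1.7321 ✗
  (6.5, 4.5, 165°): beam 2 = 0.5176 ≠ 4.6587 ✗
  (2.5, 5.5, 285°): beam 2 = 1.5529 ≠ 4.6587 ✗
  …
  (5.5, 5.5, 255°): r_1=1.7321, r_2=4.6587, r_3=1.0000, r_4=0.5176, r_5=0.5774, r_6=0.5176, r_7=0.5774 — all match ✓
Only this pose fits every beam.

(x, y, θ) = (5.5, 5.5, 255°)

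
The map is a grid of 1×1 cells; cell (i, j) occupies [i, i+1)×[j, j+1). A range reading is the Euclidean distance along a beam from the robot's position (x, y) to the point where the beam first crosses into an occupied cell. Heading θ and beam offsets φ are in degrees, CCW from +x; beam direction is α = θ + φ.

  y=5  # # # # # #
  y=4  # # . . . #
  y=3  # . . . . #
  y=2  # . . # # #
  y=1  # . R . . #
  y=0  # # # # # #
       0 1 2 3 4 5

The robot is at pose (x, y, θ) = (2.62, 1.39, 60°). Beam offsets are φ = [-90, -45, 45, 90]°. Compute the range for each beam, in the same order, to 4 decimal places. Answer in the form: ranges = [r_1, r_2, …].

ranges = [0.7800, 2.3569, 2.7021, 1.8706]

beam 1: φ=-90°, α=330°
  cosα=0.8660 sinα=-0.5000 | (2,1) | tMaxX 0.4388 tMaxY 0.7800 | tΔX 1.1547 tΔY 2.0000
    t=0.4388 [x] (3,1)
    t=0.7800 [y] (3,0) — stop
  → r_1 = 0.7800
beam 2: φ=-45°, α=15°
  cosα=0.9659 sinα=0.2588 | (2,1) | tMaxX 0.3934 tMaxY 2.3569 | tΔX 1.0353 tΔY 3.8637
    t=0.3934 [x] (3,1)
    t=1.4287 [x] (4,1)
    t=2.3569 [y] (4,2) — stop
  → r_2 = 2.3569
beam 3: φ=45°, α=105°
  cosα=-0.2588 sinα=0.9659 | (2,1) | tMaxX 2.3955 tMaxY 0.6315 | tΔX 3.8637 tΔY 1.0353
    t=0.6315 [y] (2,2)
    t=1.6668 [y] (2,3)
    t=2.3955 [x] (1,3)
    t=2.7021 [y] (1,4) — stop
  → r_3 = 2.7021
beam 4: φ=90°, α=150°
  cosα=-0.8660 sinα=0.5000 | (2,1) | tMaxX 0.7159 tMaxY 1.2200 | tΔX 1.1547 tΔY 2.0000
    t=0.7159 [x] (1,1)
    t=1.2200 [y] (1,2)
    t=1.8706 [x] (0,2) — stop
  → r_4 = 1.8706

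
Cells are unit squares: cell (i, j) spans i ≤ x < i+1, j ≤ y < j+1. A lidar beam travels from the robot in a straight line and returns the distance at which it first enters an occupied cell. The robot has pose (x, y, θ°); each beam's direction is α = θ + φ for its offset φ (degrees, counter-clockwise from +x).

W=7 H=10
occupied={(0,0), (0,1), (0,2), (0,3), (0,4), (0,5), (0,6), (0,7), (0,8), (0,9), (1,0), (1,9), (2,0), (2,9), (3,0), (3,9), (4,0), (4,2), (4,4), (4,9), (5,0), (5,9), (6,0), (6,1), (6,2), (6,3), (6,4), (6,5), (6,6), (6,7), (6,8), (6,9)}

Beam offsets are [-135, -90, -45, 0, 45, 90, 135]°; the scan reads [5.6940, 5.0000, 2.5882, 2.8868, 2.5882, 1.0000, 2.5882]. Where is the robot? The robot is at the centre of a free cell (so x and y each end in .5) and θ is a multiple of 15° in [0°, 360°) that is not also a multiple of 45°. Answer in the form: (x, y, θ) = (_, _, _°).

(x, y, θ) = (3.5, 3.5, 210°)

The pose lattice has 38·16 = 608 candidates. Test each by forward raycasting.
  (5.5, 2.5, 60°): beam 1 = 1.5529 ≠ 5.6940 ✗
  (1.5, 7.5, 285°): beam 1 = 0.5774 ≠ 5.6940 ✗
  (5.5, 4.5, 285°): beam 1 = 0.5774 ≠ 5.6940 ✗
  (1.5, 7.5, 120°): beam 1 = 4.6587 ≠ 5.6940 ✗
  …
  (3.5, 3.5, 210°): r_1=5.6940, r_2=5.0000, r_3=2.5882, r_4=2.8868, r_5=2.5882, r_6=1.0000, r_7=2.5882 — all match ✓
Unique over the lattice → pose = (3.5, 3.5, 210°).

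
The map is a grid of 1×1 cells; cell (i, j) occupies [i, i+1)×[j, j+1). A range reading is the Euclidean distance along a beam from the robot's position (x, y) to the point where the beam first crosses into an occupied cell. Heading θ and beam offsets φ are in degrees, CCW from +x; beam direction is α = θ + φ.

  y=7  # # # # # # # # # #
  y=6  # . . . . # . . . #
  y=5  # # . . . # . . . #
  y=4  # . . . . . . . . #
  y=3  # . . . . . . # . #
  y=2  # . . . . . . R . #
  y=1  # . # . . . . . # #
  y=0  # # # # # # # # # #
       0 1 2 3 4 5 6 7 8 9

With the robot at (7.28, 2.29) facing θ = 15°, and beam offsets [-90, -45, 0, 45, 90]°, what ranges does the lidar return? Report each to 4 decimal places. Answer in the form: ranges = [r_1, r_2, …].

ranges = [1.3355, 0.8314, 1.7807, 0.8198, 0.7350]

beam 1: φ=-90°, α=285°
  d=(0.2588,-0.9659)  start (7,2)  tX=2.7819 tY=0.3002  stride 1/|dx|=3.8637 1/|dy|=1.0353
    cross y-line → (7,1), t=0.3002
    cross y-line → (7,0), t=1.3355 (wall)
  → r_1 = 1.3355
beam 2: φ=-45°, α=330°
  d=(0.8660,-0.5000)  start (7,2)  tX=0.8314 tY=0.5800  stride 1/|dx|=1.1547 1/|dy|=2.0000
    cross y-line → (7,1), t=0.5800
    cross x-line → (8,1), t=0.8314 (wall)
  → r_2 = 0.8314
beam 3: φ=0°, α=15°
  d=(0.9659,0.2588)  start (7,2)  tX=0.7454 tY=2.7432  stride 1/|dx|=1.0353 1/|dy|=3.8637
    cross x-line → (8,2), t=0.7454
    cross x-line → (9,2), t=1.7807 (wall)
  → r_3 = 1.7807
beam 4: φ=45°, α=60°
  d=(0.5000,0.8660)  start (7,2)  tX=1.4400 tY=0.8198  stride 1/|dx|=2.0000 1/|dy|=1.1547
    cross y-line → (7,3), t=0.8198 (wall)
  → r_4 = 0.8198
beam 5: φ=90°, α=105°
  d=(-0.2588,0.9659)  start (7,2)  tX=1.0818 tY=0.7350  stride 1/|dx|=3.8637 1/|dy|=1.0353
    cross y-line → (7,3), t=0.7350 (wall)
  → r_5 = 0.7350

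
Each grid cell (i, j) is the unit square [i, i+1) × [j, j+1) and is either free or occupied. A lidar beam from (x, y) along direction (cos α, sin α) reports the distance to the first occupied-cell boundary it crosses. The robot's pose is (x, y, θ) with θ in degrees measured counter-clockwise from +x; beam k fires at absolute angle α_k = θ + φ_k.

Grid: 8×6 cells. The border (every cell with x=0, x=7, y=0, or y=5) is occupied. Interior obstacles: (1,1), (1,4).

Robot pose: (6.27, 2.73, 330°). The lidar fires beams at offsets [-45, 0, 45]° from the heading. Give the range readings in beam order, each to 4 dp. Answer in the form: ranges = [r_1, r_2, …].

ranges = [1.7910, 0.8429, 0.7558]

beam 1: φ=-45°, α=285°
  direction (0.2588, -0.9659); cell (6,2); t to first gridline: x 2.8205, y 0.7558 (then +3.8637 / +1.0353)
    (6,1) via y @ 0.7558
    (6,0) via y @ 1.7910  # hit
  → r_1 = 1.7910
beam 2: φ=0°, α=330°
  direction (0.8660, -0.5000); cell (6,2); t to first gridline: x 0.8429, y 1.4600 (then +1.1547 / +2.0000)
    (7,2) via x @ 0.8429  # hit
  → r_2 = 0.8429
beam 3: φ=45°, α=15°
  direction (0.9659, 0.2588); cell (6,2); t to first gridline: x 0.7558, y 1.0432 (then +1.0353 / +3.8637)
    (7,2) via x @ 0.7558  # hit
  → r_3 = 0.7558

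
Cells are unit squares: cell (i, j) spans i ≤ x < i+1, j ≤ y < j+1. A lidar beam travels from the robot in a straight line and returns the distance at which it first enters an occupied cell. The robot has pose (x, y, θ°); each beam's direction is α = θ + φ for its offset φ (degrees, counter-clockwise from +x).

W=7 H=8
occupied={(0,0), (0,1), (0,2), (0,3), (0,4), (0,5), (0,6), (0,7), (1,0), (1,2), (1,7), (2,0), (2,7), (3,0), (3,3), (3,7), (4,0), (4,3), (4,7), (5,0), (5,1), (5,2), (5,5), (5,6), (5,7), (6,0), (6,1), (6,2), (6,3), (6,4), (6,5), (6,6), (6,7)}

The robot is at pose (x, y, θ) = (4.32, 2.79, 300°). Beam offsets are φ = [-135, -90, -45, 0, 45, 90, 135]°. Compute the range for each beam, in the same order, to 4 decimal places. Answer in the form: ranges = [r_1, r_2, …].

ranges = [0.8114, 3.5800, 1.8531, 1.3600, 0.7040, 0.4200, 0.2174]

beam 1: φ=-135°, α=165°
  d=(-0.9659,0.2588)  start (4,2)  tX=0.3313 tY=0.8114  stride 1/|dx|=1.0353 1/|dy|=3.8637
    cross x-line → (3,2), t=0.3313
    cross y-line → (3,3), t=0.8114 (wall)
  → r_1 = 0.8114
beam 2: φ=-90°, α=210°
  d=(-0.8660,-0.5000)  start (4,2)  tX=0.3695 tY=1.5800  stride 1/|dx|=1.1547 1/|dy|=2.0000
    cross x-line → (3,2), t=0.3695
    cross x-line → (2,2), t=1.5242
    cross y-line → (2,1), t=1.5800
    cross x-line → (1,1), t=2.6789
    cross y-line → (1,0), t=3.5800 (wall)
  → r_2 = 3.5800
beam 3: φ=-45°, α=255°
  d=(-0.2588,-0.9659)  start (4,2)  tX=1.2364 tY=0.8179  stride 1/|dx|=3.8637 1/|dy|=1.0353
    cross y-line → (4,1), t=0.8179
    cross x-line → (3,1), t=1.2364
    cross y-line → (3,0), t=1.8531 (wall)
  → r_3 = 1.8531
beam 4: φ=0°, α=300°
  d=(0.5000,-0.8660)  start (4,2)  tX=1.3600 tY=0.9122  stride 1/|dx|=2.0000 1/|dy|=1.1547
    cross y-line → (4,1), t=0.9122
    cross x-line → (5,1), t=1.3600 (wall)
  → r_4 = 1.3600
beam 5: φ=45°, α=345°
  d=(0.9659,-0.2588)  start (4,2)  tX=0.7040 tY=3.0523  stride 1/|dx|=1.0353 1/|dy|=3.8637
    cross x-line → (5,2), t=0.7040 (wall)
  → r_5 = 0.7040
beam 6: φ=90°, α=30°
  d=(0.8660,0.5000)  start (4,2)  tX=0.7852 tY=0.4200  stride 1/|dx|=1.1547 1/|dy|=2.0000
    cross y-line → (4,3), t=0.4200 (wall)
  → r_6 = 0.4200
beam 7: φ=135°, α=75°
  d=(0.2588,0.9659)  start (4,2)  tX=2.6273 tY=0.2174  stride 1/|dx|=3.8637 1/|dy|=1.0353
    cross y-line → (4,3), t=0.2174 (wall)
  → r_7 = 0.2174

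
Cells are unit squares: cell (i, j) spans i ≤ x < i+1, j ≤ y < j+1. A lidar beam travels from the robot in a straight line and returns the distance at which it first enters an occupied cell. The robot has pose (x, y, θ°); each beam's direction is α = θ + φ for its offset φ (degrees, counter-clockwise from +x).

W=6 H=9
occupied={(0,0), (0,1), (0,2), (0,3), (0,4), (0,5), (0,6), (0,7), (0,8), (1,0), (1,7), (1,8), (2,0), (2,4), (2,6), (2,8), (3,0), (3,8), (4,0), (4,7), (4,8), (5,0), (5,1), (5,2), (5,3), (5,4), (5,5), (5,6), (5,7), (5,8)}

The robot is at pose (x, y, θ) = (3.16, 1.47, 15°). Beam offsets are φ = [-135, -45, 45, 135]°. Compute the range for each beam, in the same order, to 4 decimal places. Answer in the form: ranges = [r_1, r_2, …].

ranges = [0.5427, 0.9400, 3.6800, 2.4942]

beam 1: φ=-135°, α=240°
  dir = (cos 240°, sin 240°) = (-0.5000, -0.8660); from cell (3,1)
  next x-line at t=0.3200, next y-line at t=0.5427; Δt_x=2.0000, Δt_y=1.1547
    x: enter (2,1) at t=0.3200
    y: enter (2,0) at t=0.5427 ← occupied
  → r_1 = 0.5427
beam 2: φ=-45°, α=330°
  dir = (cos 330°, sin 330°) = (0.8660, -0.5000); from cell (3,1)
  next x-line at t=0.9699, next y-line at t=0.9400; Δt_x=1.1547, Δt_y=2.0000
    y: enter (3,0) at t=0.9400 ← occupied
  → r_2 = 0.9400
beam 3: φ=45°, α=60°
  dir = (cos 60°, sin 60°) = (0.5000, 0.8660); from cell (3,1)
  next x-line at t=1.6800, next y-line at t=0.6120; Δt_x=2.0000, Δt_y=1.1547
    y: enter (3,2) at t=0.6120
    x: enter (4,2) at t=1.6800
    y: enter (4,3) at t=1.7667
    y: enter (4,4) at t=2.9214
    x: enter (5,4) at t=3.6800 ← occupied
  → r_3 = 3.6800
beam 4: φ=135°, α=150°
  dir = (cos 150°, sin 150°) = (-0.8660, 0.5000); from cell (3,1)
  next x-line at t=0.1848, next y-line at t=1.0600; Δt_x=1.1547, Δt_y=2.0000
    x: enter (2,1) at t=0.1848
    y: enter (2,2) at t=1.0600
    x: enter (1,2) at t=1.3395
    x: enter (0,2) at t=2.4942 ← occupied
  → r_4 = 2.4942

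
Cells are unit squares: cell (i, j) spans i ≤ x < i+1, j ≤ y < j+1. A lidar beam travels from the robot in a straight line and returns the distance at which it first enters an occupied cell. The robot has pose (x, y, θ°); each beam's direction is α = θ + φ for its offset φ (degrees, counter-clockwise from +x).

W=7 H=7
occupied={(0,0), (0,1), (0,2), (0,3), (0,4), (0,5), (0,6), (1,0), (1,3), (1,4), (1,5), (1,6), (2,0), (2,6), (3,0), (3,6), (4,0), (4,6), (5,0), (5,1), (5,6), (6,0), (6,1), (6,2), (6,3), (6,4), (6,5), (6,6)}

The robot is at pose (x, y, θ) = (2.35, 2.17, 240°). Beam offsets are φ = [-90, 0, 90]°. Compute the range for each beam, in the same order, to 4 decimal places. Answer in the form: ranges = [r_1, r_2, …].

ranges = [1.5588, 1.3510, 2.3400]

beam 1: φ=-90°, α=150°
  dir = (cos 150°, sin 150°) = (-0.8660, 0.5000); from cell (2,2)
  next x-line at t=0.4041, next y-line at t=1.6600; Δt_x=1.1547, Δt_y=2.0000
    x: enter (1,2) at t=0.4041
    x: enter (0,2) at t=1.5588 ← occupied
  → r_1 = 1.5588
beam 2: φ=0°, α=240°
  dir = (cos 240°, sin 240°) = (-0.5000, -0.8660); from cell (2,2)
  next x-line at t=0.7000, next y-line at t=0.1963; Δt_x=2.0000, Δt_y=1.1547
    y: enter (2,1) at t=0.1963
    x: enter (1,1) at t=0.7000
    y: enter (1,0) at t=1.3510 ← occupied
  → r_2 = 1.3510
beam 3: φ=90°, α=330°
  dir = (cos 330°, sin 330°) = (0.8660, -0.5000); from cell (2,2)
  next x-line at t=0.7506, next y-line at t=0.3400; Δt_x=1.1547, Δt_y=2.0000
    y: enter (2,1) at t=0.3400
    x: enter (3,1) at t=0.7506
    x: enter (4,1) at t=1.9053
    y: enter (4,0) at t=2.3400 ← occupied
  → r_3 = 2.3400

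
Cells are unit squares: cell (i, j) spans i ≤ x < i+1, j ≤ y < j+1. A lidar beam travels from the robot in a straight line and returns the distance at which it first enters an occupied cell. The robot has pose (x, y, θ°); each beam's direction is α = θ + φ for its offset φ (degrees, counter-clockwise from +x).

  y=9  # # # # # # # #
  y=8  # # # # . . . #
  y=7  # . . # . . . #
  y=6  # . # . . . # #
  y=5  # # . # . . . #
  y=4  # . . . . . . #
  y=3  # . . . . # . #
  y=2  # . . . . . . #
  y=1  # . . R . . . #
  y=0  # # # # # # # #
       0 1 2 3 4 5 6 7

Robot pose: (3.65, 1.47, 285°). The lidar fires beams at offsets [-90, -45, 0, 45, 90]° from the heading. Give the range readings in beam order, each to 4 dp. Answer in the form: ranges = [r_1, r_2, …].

beam 1: φ=-90°, α=195°
  dir = (cos 195°, sin 195°) = (-0.9659, -0.2588); from cell (3,1)
  next x-line at t=0.6729, next y-line at t=1.8159; Δt_x=1.0353, Δt_y=3.8637
    x: enter (2,1) at t=0.6729
    x: enter (1,1) at t=1.7082
    y: enter (1,0) at t=1.8159 ← occupied
  → r_1 = 1.8159
beam 2: φ=-45°, α=240°
  dir = (cos 240°, sin 240°) = (-0.5000, -0.8660); from cell (3,1)
  next x-line at t=1.3000, next y-line at t=0.5427; Δt_x=2.0000, Δt_y=1.1547
    y: enter (3,0) at t=0.5427 ← occupied
  → r_2 = 0.5427
beam 3: φ=0°, α=285°
  dir = (cos 285°, sin 285°) = (0.2588, -0.9659); from cell (3,1)
  next x-line at t=1.3523, next y-line at t=0.4866; Δt_x=3.8637, Δt_y=1.0353
    y: enter (3,0) at t=0.4866 ← occupied
  → r_3 = 0.4866
beam 4: φ=45°, α=330°
  dir = (cos 330°, sin 330°) = (0.8660, -0.5000); from cell (3,1)
  next x-line at t=0.4041, next y-line at t=0.9400; Δt_x=1.1547, Δt_y=2.0000
    x: enter (4,1) at t=0.4041
    y: enter (4,0) at t=0.9400 ← occupied
  → r_4 = 0.9400
beam 5: φ=90°, α=15°
  dir = (cos 15°, sin 15°) = (0.9659, 0.2588); from cell (3,1)
  next x-line at t=0.3623, next y-line at t=2.0478; Δt_x=1.0353, Δt_y=3.8637
    x: enter (4,1) at t=0.3623
    x: enter (5,1) at t=1.3976
    y: enter (5,2) at t=2.0478
    x: enter (6,2) at t=2.4329
    x: enter (7,2) at t=3.4682 ← occupied
  → r_5 = 3.4682

ranges = [1.8159, 0.5427, 0.4866, 0.9400, 3.4682]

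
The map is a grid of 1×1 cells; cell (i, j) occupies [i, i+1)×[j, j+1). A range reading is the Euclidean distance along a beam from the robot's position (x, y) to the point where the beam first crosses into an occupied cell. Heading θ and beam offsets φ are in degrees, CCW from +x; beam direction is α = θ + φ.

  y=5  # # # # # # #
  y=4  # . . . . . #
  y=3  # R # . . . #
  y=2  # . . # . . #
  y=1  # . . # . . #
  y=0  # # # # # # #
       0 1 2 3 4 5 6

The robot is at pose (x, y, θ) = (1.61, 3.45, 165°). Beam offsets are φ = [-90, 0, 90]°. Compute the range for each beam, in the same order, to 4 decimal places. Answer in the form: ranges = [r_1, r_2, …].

ranges = [1.6047, 0.6315, 2.3569]

beam 1: φ=-90°, α=75°
  direction (0.2588, 0.9659); cell (1,3); t to first gridline: x 1.5068, y 0.5694 (then +3.8637 / +1.0353)
    (1,4) via y @ 0.5694
    (2,4) via x @ 1.5068
    (2,5) via y @ 1.6047  # hit
  → r_1 = 1.6047
beam 2: φ=0°, α=165°
  direction (-0.9659, 0.2588); cell (1,3); t to first gridline: x 0.6315, y 2.1250 (then +1.0353 / +3.8637)
    (0,3) via x @ 0.6315  # hit
  → r_2 = 0.6315
beam 3: φ=90°, α=255°
  direction (-0.2588, -0.9659); cell (1,3); t to first gridline: x 2.3569, y 0.4659 (then +3.8637 / +1.0353)
    (1,2) via y @ 0.4659
    (1,1) via y @ 1.5012
    (0,1) via x @ 2.3569  # hit
  → r_3 = 2.3569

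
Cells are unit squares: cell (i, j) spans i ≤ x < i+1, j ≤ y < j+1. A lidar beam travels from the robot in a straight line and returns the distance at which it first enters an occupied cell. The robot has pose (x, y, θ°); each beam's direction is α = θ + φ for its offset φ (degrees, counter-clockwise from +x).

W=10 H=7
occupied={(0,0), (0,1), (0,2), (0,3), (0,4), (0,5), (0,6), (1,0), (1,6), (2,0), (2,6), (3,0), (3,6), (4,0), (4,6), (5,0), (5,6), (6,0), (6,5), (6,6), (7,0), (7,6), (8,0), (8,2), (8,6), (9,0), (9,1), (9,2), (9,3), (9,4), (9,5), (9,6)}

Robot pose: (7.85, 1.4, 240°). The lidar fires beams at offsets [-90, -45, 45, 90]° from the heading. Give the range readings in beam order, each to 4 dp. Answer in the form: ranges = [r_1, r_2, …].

beam 1: φ=-90°, α=150°
  cosα=-0.8660 sinα=0.5000 | (7,1) | tMaxX 0.9815 tMaxY 1.2000 | tΔX 1.1547 tΔY 2.0000
    t=0.9815 [x] (6,1)
    t=1.2000 [y] (6,2)
    t=2.1362 [x] (5,2)
    t=3.2000 [y] (5,3)
    t=3.2909 [x] (4,3)
    t=4.4456 [x] (3,3)
    t=5.2000 [y] (3,4)
    t=5.6003 [x] (2,4)
    t=6.7550 [x] (1,4)
    t=7.2000 [y] (1,5)
    t=7.9097 [x] (0,5) — stop
  → r_1 = 7.9097
beam 2: φ=-45°, α=195°
  cosα=-0.9659 sinα=-0.2588 | (7,1) | tMaxX 0.8800 tMaxY 1.5455 | tΔX 1.0353 tΔY 3.8637
    t=0.8800 [x] (6,1)
    t=1.5455 [y] (6,0) — stop
  → r_2 = 1.5455
beam 3: φ=45°, α=285°
  cosα=0.2588 sinα=-0.9659 | (7,1) | tMaxX 0.5796 tMaxY 0.4141 | tΔX 3.8637 tΔY 1.0353
    t=0.4141 [y] (7,0) — stop
  → r_3 = 0.4141
beam 4: φ=90°, α=330°
  cosα=0.8660 sinα=-0.5000 | (7,1) | tMaxX 0.1732 tMaxY 0.8000 | tΔX 1.1547 tΔY 2.0000
    t=0.1732 [x] (8,1)
    t=0.8000 [y] (8,0) — stop
  → r_4 = 0.8000

ranges = [7.9097, 1.5455, 0.4141, 0.8000]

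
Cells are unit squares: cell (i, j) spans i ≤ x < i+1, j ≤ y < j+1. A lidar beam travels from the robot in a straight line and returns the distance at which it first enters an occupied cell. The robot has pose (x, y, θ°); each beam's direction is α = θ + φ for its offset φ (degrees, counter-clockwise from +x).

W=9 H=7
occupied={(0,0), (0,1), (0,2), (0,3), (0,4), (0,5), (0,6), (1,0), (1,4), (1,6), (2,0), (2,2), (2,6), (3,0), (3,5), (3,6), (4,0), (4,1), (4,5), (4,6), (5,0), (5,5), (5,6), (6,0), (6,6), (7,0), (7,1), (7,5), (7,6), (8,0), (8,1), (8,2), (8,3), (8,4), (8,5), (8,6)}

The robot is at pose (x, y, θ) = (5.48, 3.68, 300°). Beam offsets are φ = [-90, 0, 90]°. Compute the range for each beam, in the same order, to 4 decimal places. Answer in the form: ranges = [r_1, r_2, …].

ranges = [2.8637, 3.0400, 2.6400]

beam 1: φ=-90°, α=210°
  d=(-0.8660,-0.5000)  start (5,3)  tX=0.5543 tY=1.3600  stride 1/|dx|=1.1547 1/|dy|=2.0000
    cross x-line → (4,3), t=0.5543
    cross y-line → (4,2), t=1.3600
    cross x-line → (3,2), t=1.7090
    cross x-line → (2,2), t=2.8637 (wall)
  → r_1 = 2.8637
beam 2: φ=0°, α=300°
  d=(0.5000,-0.8660)  start (5,3)  tX=1.0400 tY=0.7852  stride 1/|dx|=2.0000 1/|dy|=1.1547
    cross y-line → (5,2), t=0.7852
    cross x-line → (6,2), t=1.0400
    cross y-line → (6,1), t=1.9399
    cross x-line → (7,1), t=3.0400 (wall)
  → r_2 = 3.0400
beam 3: φ=90°, α=30°
  d=(0.8660,0.5000)  start (5,3)  tX=0.6004 tY=0.6400  stride 1/|dx|=1.1547 1/|dy|=2.0000
    cross x-line → (6,3), t=0.6004
    cross y-line → (6,4), t=0.6400
    cross x-line → (7,4), t=1.7551
    cross y-line → (7,5), t=2.6400 (wall)
  → r_3 = 2.6400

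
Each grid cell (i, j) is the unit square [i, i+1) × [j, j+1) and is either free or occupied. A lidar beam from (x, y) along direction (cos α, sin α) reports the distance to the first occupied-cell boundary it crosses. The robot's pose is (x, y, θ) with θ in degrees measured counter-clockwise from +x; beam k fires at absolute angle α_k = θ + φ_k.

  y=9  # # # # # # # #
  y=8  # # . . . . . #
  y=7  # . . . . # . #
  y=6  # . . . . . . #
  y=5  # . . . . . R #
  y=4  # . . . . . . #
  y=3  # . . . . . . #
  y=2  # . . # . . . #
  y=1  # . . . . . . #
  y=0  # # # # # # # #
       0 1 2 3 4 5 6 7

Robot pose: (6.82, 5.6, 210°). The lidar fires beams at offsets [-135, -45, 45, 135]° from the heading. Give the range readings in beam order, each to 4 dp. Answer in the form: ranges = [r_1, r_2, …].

ranges = [0.6955, 6.0253, 4.7623, 0.1863]

beam 1: φ=-135°, α=75°
  cosα=0.2588 sinα=0.9659 | (6,5) | tMaxX 0.6955 tMaxY 0.4141 | tΔX 3.8637 tΔY 1.0353
    t=0.4141 [y] (6,6)
    t=0.6955 [x] (7,6) — stop
  → r_1 = 0.6955
beam 2: φ=-45°, α=165°
  cosα=-0.9659 sinα=0.2588 | (6,5) | tMaxX 0.8489 tMaxY 1.5455 | tΔX 1.0353 tΔY 3.8637
    t=0.8489 [x] (5,5)
    t=1.5455 [y] (5,6)
    t=1.8842 [x] (4,6)
    t=2.9195 [x] (3,6)
    t=3.9548 [x] (2,6)
    t=4.9900 [x] (1,6)
    t=5.4092 [y] (1,7)
    t=6.0253 [x] (0,7) — stop
  → r_2 = 6.0253
beam 3: φ=45°, α=255°
  cosα=-0.2588 sinα=-0.9659 | (6,5) | tMaxX 3.1682 tMaxY 0.6212 | tΔX 3.8637 tΔY 1.0353
    t=0.6212 [y] (6,4)
    t=1.6564 [y] (6,3)
    t=2.6917 [y] (6,2)
    t=3.1682 [x] (5,2)
    t=3.7270 [y] (5,1)
    t=4.7623 [y] (5,0) — stop
  → r_3 = 4.7623
beam 4: φ=135°, α=345°
  cosα=0.9659 sinα=-0.2588 | (6,5) | tMaxX 0.1863 tMaxY 2.3182 | tΔX 1.0353 tΔY 3.8637
    t=0.1863 [x] (7,5) — stop
  → r_4 = 0.1863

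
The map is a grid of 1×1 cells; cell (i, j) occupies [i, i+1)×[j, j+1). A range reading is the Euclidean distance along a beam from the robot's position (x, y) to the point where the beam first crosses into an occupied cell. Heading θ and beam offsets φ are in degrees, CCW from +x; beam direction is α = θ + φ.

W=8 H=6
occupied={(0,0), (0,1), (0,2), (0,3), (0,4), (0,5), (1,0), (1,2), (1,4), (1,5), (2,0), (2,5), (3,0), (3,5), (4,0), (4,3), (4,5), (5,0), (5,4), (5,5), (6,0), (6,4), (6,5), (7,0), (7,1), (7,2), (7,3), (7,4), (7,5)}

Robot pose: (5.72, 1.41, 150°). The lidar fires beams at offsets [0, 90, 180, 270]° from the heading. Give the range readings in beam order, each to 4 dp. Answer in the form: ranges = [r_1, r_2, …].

ranges = [5.1800, 0.4734, 0.8200, 2.5600]

beam 1: φ=0°, α=150°
  direction (-0.8660, 0.5000); cell (5,1); t to first gridline: x 0.8314, y 1.1800 (then +1.1547 / +2.0000)
    (4,1) via x @ 0.8314
    (4,2) via y @ 1.1800
    (3,2) via x @ 1.9861
    (2,2) via x @ 3.1408
    (2,3) via y @ 3.1800
    (1,3) via x @ 4.2955
    (1,4) via y @ 5.1800  # hit
  → r_1 = 5.1800
beam 2: φ=90°, α=240°
  direction (-0.5000, -0.8660); cell (5,1); t to first gridline: x 1.4400, y 0.4734 (then +2.0000 / +1.1547)
    (5,0) via y @ 0.4734  # hit
  → r_2 = 0.4734
beam 3: φ=180°, α=330°
  direction (0.8660, -0.5000); cell (5,1); t to first gridline: x 0.3233, y 0.8200 (then +1.1547 / +2.0000)
    (6,1) via x @ 0.3233
    (6,0) via y @ 0.8200  # hit
  → r_3 = 0.8200
beam 4: φ=270°, α=60°
  direction (0.5000, 0.8660); cell (5,1); t to first gridline: x 0.5600, y 0.6813 (then +2.0000 / +1.1547)
    (6,1) via x @ 0.5600
    (6,2) via y @ 0.6813
    (6,3) via y @ 1.8360
    (7,3) via x @ 2.5600  # hit
  → r_4 = 2.5600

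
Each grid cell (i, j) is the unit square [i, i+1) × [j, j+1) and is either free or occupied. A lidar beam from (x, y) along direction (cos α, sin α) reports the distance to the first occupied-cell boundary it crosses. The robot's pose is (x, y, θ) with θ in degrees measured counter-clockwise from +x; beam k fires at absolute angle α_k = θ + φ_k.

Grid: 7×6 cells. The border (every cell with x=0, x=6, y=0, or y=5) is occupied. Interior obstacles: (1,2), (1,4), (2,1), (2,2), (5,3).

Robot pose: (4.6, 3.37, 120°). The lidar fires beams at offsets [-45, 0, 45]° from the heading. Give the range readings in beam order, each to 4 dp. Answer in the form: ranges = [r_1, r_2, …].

beam 1: φ=-45°, α=75°
  d=(0.2588,0.9659)  start (4,3)  tX=1.5455 tY=0.6522  stride 1/|dx|=3.8637 1/|dy|=1.0353
    cross y-line → (4,4), t=0.6522
    cross x-line → (5,4), t=1.5455
    cross y-line → (5,5), t=1.6875 (wall)
  → r_1 = 1.6875
beam 2: φ=0°, α=120°
  d=(-0.5000,0.8660)  start (4,3)  tX=1.2000 tY=0.7275  stride 1/|dx|=2.0000 1/|dy|=1.1547
    cross y-line → (4,4), t=0.7275
    cross x-line → (3,4), t=1.2000
    cross y-line → (3,5), t=1.8822 (wall)
  → r_2 = 1.8822
beam 3: φ=45°, α=165°
  d=(-0.9659,0.2588)  start (4,3)  tX=0.6212 tY=2.4341  stride 1/|dx|=1.0353 1/|dy|=3.8637
    cross x-line → (3,3), t=0.6212
    cross x-line → (2,3), t=1.6564
    cross y-line → (2,4), t=2.4341
    cross x-line → (1,4), t=2.6917 (wall)
  → r_3 = 2.6917

ranges = [1.6875, 1.8822, 2.6917]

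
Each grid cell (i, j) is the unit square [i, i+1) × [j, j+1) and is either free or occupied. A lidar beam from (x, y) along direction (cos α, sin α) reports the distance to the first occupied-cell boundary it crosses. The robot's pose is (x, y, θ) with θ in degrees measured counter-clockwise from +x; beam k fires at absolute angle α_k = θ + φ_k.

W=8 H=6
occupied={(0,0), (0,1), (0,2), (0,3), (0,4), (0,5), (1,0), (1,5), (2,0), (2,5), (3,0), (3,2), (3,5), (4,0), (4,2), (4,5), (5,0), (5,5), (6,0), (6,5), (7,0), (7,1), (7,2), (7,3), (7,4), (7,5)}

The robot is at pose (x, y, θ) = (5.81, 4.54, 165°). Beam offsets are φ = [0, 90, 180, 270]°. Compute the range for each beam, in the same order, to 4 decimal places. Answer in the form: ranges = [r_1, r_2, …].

ranges = [1.7773, 3.6649, 1.2320, 0.4762]

beam 1: φ=0°, α=165°
  cosα=-0.9659 sinα=0.2588 | (5,4) | tMaxX 0.8386 tMaxY 1.7773 | tΔX 1.0353 tΔY 3.8637
    t=0.8386 [x] (4,4)
    t=1.7773 [y] (4,5) — stop
  → r_1 = 1.7773
beam 2: φ=90°, α=255°
  cosα=-0.2588 sinα=-0.9659 | (5,4) | tMaxX 3.1296 tMaxY 0.5590 | tΔX 3.8637 tΔY 1.0353
    t=0.5590 [y] (5,3)
    t=1.5943 [y] (5,2)
    t=2.6296 [y] (5,1)
    t=3.1296 [x] (4,1)
    t=3.6649 [y] (4,0) — stop
  → r_2 = 3.6649
beam 3: φ=180°, α=345°
  cosα=0.9659 sinα=-0.2588 | (5,4) | tMaxX 0.1967 tMaxY 2.0864 | tΔX 1.0353 tΔY 3.8637
    t=0.1967 [x] (6,4)
    t=1.2320 [x] (7,4) — stop
  → r_3 = 1.2320
beam 4: φ=270°, α=75°
  cosα=0.2588 sinα=0.9659 | (5,4) | tMaxX 0.7341 tMaxY 0.4762 | tΔX 3.8637 tΔY 1.0353
    t=0.4762 [y] (5,5) — stop
  → r_4 = 0.4762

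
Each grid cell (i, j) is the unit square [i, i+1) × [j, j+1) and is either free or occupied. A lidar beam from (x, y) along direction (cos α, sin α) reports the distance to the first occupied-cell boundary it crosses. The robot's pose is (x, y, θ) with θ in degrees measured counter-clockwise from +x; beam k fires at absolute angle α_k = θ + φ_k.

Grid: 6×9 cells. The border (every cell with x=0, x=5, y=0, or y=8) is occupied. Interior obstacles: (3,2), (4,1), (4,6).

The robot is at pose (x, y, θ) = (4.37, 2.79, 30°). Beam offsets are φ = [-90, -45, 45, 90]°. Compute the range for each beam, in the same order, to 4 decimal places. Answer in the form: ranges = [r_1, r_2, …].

ranges = [0.9122, 0.6522, 2.4341, 6.0160]

beam 1: φ=-90°, α=300°
  dir = (cos 300°, sin 300°) = (0.5000, -0.8660); from cell (4,2)
  next x-line at t=1.2600, next y-line at t=0.9122; Δt_x=2.0000, Δt_y=1.1547
    y: enter (4,1) at t=0.9122 ← occupied
  → r_1 = 0.9122
beam 2: φ=-45°, α=345°
  dir = (cos 345°, sin 345°) = (0.9659, -0.2588); from cell (4,2)
  next x-line at t=0.6522, next y-line at t=3.0523; Δt_x=1.0353, Δt_y=3.8637
    x: enter (5,2) at t=0.6522 ← occupied
  → r_2 = 0.6522
beam 3: φ=45°, α=75°
  dir = (cos 75°, sin 75°) = (0.2588, 0.9659); from cell (4,2)
  next x-line at t=2.4341, next y-line at t=0.2174; Δt_x=3.8637, Δt_y=1.0353
    y: enter (4,3) at t=0.2174
    y: enter (4,4) at t=1.2527
    y: enter (4,5) at t=2.2880
    x: enter (5,5) at t=2.4341 ← occupied
  → r_3 = 2.4341
beam 4: φ=90°, α=120°
  dir = (cos 120°, sin 120°) = (-0.5000, 0.8660); from cell (4,2)
  next x-line at t=0.7400, next y-line at t=0.2425; Δt_x=2.0000, Δt_y=1.1547
    y: enter (4,3) at t=0.2425
    x: enter (3,3) at t=0.7400
    y: enter (3,4) at t=1.3972
    y: enter (3,5) at t=2.5519
    x: enter (2,5) at t=2.7400
    y: enter (2,6) at t=3.7066
    x: enter (1,6) at t=4.7400
    y: enter (1,7) at t=4.8613
    y: enter (1,8) at t=6.0160 ← occupied
  → r_4 = 6.0160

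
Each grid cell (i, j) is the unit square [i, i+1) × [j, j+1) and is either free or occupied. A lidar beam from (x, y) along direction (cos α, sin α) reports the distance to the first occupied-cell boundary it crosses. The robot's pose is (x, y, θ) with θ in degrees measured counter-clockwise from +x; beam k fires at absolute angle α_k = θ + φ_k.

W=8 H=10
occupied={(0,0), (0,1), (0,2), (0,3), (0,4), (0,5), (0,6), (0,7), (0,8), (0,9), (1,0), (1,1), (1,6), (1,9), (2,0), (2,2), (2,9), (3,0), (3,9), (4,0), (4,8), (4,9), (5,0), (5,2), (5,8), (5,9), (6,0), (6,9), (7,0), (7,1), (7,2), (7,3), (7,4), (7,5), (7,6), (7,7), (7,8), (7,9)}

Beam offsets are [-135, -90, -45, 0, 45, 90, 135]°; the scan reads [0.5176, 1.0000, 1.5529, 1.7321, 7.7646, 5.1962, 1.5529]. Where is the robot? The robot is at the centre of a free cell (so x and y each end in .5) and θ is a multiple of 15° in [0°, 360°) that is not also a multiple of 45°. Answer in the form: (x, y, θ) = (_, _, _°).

(x, y, θ) = (2.5, 8.5, 240°)

Candidates: 42 free-cell centres × 16 headings = 672 poses. Raycast each; keep the one whose scan matches to 4 dp.
  (4.5, 2.5, 210°): beam 1 = 5.6940 ≠ 0.5176 ✗
  (4.5, 1.5, 300°): beam 1 = 1.9319 ≠ 0.5176 ✗
  (6.5, 2.5, 210°): beam 1 = 1.9319 ≠ 0.5176 ✗
  (1.5, 7.5, 105°): beam 1 = 6.3509 ≠ 0.5176 ✗
  …
  (2.5, 8.5, 240°): r_1=0.5176, r_2=1.0000, r_3=1.5529, r_4=1.7321, r_5=7.7646, r_6=5.1962, r_7=1.5529 — all match ✓
Only this pose fits every beam.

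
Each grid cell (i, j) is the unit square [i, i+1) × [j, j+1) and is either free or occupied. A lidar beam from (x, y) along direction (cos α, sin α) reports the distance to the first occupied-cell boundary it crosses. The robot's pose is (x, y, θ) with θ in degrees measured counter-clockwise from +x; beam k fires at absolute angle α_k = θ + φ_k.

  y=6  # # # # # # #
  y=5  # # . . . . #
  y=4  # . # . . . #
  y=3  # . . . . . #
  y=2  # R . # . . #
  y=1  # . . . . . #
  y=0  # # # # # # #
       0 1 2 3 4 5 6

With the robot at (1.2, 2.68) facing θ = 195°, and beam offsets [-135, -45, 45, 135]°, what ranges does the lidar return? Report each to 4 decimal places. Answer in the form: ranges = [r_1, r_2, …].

beam 1: φ=-135°, α=60°
  d=(0.5000,0.8660)  start (1,2)  tX=1.6000 tY=0.3695  stride 1/|dx|=2.0000 1/|dy|=1.1547
    cross y-line → (1,3), t=0.3695
    cross y-line → (1,4), t=1.5242
    cross x-line → (2,4), t=1.6000 (wall)
  → r_1 = 1.6000
beam 2: φ=-45°, α=150°
  d=(-0.8660,0.5000)  start (1,2)  tX=0.2309 tY=0.6400  stride 1/|dx|=1.1547 1/|dy|=2.0000
    cross x-line → (0,2), t=0.2309 (wall)
  → r_2 = 0.2309
beam 3: φ=45°, α=240°
  d=(-0.5000,-0.8660)  start (1,2)  tX=0.4000 tY=0.7852  stride 1/|dx|=2.0000 1/|dy|=1.1547
    cross x-line → (0,2), t=0.4000 (wall)
  → r_3 = 0.4000
beam 4: φ=135°, α=330°
  d=(0.8660,-0.5000)  start (1,2)  tX=0.9238 tY=1.3600  stride 1/|dx|=1.1547 1/|dy|=2.0000
    cross x-line → (2,2), t=0.9238
    cross y-line → (2,1), t=1.3600
    cross x-line → (3,1), t=2.0785
    cross x-line → (4,1), t=3.2332
    cross y-line → (4,0), t=3.3600 (wall)
  → r_4 = 3.3600

ranges = [1.6000, 0.2309, 0.4000, 3.3600]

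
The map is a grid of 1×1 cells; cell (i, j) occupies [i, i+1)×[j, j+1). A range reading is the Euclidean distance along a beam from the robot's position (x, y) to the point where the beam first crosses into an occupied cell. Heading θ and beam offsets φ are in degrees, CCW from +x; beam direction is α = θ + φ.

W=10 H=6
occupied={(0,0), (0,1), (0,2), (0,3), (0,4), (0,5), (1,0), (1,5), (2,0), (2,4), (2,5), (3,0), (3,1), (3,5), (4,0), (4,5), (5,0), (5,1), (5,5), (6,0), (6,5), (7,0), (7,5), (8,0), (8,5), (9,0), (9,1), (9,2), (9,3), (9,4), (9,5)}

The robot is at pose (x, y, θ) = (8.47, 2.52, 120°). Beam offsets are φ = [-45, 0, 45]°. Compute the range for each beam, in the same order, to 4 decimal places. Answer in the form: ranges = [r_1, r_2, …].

beam 1: φ=-45°, α=75°
  d=(0.2588,0.9659)  start (8,2)  tX=2.0478 tY=0.4969  stride 1/|dx|=3.8637 1/|dy|=1.0353
    cross y-line → (8,3), t=0.4969
    cross y-line → (8,4), t=1.5322
    cross x-line → (9,4), t=2.0478 (wall)
  → r_1 = 2.0478
beam 2: φ=0°, α=120°
  d=(-0.5000,0.8660)  start (8,2)  tX=0.9400 tY=0.5543  stride 1/|dx|=2.0000 1/|dy|=1.1547
    cross y-line → (8,3), t=0.5543
    cross x-line → (7,3), t=0.9400
    cross y-line → (7,4), t=1.7090
    cross y-line → (7,5), t=2.8637 (wall)
  → r_2 = 2.8637
beam 3: φ=45°, α=165°
  d=(-0.9659,0.2588)  start (8,2)  tX=0.4866 tY=1.8546  stride 1/|dx|=1.0353 1/|dy|=3.8637
    cross x-line → (7,2), t=0.4866
    cross x-line → (6,2), t=1.5219
    cross y-line → (6,3), t=1.8546
    cross x-line → (5,3), t=2.5571
    cross x-line → (4,3), t=3.5924
    cross x-line → (3,3), t=4.6277
    cross x-line → (2,3), t=5.6630
    cross y-line → (2,4), t=5.7183 (wall)
  → r_3 = 5.7183

ranges = [2.0478, 2.8637, 5.7183]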